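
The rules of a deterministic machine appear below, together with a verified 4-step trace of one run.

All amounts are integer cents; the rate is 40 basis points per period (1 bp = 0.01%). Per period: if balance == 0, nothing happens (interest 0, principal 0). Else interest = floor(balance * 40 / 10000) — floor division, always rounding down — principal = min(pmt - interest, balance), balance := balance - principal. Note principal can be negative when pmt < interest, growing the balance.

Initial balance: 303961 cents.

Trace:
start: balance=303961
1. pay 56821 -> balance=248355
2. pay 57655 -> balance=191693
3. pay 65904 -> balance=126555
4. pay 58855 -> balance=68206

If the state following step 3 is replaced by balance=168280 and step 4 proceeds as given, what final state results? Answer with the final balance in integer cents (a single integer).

state after step 3 := balance=168280
4. pay 58855 -> balance=110098

110098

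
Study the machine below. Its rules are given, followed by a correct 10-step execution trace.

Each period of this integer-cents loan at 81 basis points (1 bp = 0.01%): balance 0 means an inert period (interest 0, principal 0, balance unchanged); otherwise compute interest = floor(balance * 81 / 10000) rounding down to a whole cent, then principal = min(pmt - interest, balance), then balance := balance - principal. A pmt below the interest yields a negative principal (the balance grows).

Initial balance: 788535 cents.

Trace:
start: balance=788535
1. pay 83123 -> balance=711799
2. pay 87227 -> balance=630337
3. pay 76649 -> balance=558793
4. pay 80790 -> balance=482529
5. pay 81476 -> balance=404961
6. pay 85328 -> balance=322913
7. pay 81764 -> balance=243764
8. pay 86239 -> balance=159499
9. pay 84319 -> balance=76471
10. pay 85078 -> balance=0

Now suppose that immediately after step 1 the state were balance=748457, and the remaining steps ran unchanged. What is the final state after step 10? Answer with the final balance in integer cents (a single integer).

31431

state after step 1 := balance=748457
2. pay 87227 -> balance=667292
3. pay 76649 -> balance=596048
4. pay 80790 -> balance=520085
5. pay 81476 -> balance=442821
6. pay 85328 -> balance=361079
7. pay 81764 -> balance=282239
8. pay 86239 -> balance=198286
9. pay 84319 -> balance=115573
10. pay 85078 -> balance=31431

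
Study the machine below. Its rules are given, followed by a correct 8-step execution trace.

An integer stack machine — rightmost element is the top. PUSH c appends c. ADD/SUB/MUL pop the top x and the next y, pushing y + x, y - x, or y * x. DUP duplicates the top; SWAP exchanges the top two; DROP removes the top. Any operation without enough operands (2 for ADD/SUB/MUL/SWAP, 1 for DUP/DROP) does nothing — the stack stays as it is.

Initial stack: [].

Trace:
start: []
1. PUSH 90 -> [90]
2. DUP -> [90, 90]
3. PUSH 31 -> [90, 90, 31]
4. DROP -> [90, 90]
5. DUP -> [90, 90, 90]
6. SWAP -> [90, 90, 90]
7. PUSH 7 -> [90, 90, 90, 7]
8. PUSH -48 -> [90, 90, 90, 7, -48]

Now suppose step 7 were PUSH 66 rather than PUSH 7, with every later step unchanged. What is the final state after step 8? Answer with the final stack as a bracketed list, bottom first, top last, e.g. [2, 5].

[90, 90, 90, 66, -48]

(re-executing from step 7 with the substitution; state before step 7: [90, 90, 90])
7. PUSH 66 -> [90, 90, 90, 66]
8. PUSH -48 -> [90, 90, 90, 66, -48]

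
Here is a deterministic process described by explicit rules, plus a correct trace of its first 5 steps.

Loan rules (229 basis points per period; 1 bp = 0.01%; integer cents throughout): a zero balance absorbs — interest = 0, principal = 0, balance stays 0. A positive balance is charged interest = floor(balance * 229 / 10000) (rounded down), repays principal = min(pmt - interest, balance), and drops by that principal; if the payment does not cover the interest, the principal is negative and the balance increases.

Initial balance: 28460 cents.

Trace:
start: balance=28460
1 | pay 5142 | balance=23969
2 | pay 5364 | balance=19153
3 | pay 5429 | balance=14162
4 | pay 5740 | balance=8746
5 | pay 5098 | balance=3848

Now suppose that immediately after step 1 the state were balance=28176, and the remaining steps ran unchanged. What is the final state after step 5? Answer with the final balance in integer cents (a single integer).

state after step 1 := balance=28176
2 | pay 5364 | balance=23457
3 | pay 5429 | balance=18565
4 | pay 5740 | balance=13250
5 | pay 5098 | balance=8455

8455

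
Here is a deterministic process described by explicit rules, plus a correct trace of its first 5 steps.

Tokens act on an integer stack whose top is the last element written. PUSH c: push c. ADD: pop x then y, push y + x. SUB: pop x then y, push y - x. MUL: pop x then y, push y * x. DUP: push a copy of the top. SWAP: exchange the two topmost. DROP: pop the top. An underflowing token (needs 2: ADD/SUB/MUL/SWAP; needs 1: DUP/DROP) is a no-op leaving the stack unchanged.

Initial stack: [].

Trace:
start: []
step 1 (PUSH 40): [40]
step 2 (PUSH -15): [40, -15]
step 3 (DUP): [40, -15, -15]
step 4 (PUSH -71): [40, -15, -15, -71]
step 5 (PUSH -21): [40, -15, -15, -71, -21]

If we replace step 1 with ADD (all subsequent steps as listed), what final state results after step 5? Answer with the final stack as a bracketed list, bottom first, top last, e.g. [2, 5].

[-15, -15, -71, -21]

(re-executing from step 1 with the substitution; state before step 1: [])
step 1 (ADD): []
step 2 (PUSH -15): [-15]
step 3 (DUP): [-15, -15]
step 4 (PUSH -71): [-15, -15, -71]
step 5 (PUSH -21): [-15, -15, -71, -21]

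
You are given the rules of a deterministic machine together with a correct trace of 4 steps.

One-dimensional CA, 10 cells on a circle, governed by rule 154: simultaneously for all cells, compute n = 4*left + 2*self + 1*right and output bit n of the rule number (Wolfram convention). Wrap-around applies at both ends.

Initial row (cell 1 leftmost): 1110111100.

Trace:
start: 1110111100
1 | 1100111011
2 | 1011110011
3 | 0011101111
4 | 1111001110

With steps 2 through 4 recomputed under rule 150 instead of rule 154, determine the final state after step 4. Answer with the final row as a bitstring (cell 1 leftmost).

0000100011

(re-executing steps 2..4 under rule 150; state before step 2: 1100111011)
2 | 1011010001
3 | 0000011010
4 | 0000100011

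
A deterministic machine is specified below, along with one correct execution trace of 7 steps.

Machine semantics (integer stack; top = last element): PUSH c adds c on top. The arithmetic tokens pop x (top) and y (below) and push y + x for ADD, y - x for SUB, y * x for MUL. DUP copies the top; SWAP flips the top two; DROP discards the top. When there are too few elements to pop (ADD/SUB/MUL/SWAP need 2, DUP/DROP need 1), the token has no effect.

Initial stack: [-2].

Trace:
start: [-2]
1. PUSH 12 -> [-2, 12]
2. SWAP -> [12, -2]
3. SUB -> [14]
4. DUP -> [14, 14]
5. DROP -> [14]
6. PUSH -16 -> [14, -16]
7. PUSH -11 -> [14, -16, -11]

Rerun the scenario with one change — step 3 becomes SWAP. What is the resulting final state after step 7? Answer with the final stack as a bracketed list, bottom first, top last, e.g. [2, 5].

[-2, 12, -16, -11]

(re-executing from step 3 with the substitution; state before step 3: [12, -2])
3. SWAP -> [-2, 12]
4. DUP -> [-2, 12, 12]
5. DROP -> [-2, 12]
6. PUSH -16 -> [-2, 12, -16]
7. PUSH -11 -> [-2, 12, -16, -11]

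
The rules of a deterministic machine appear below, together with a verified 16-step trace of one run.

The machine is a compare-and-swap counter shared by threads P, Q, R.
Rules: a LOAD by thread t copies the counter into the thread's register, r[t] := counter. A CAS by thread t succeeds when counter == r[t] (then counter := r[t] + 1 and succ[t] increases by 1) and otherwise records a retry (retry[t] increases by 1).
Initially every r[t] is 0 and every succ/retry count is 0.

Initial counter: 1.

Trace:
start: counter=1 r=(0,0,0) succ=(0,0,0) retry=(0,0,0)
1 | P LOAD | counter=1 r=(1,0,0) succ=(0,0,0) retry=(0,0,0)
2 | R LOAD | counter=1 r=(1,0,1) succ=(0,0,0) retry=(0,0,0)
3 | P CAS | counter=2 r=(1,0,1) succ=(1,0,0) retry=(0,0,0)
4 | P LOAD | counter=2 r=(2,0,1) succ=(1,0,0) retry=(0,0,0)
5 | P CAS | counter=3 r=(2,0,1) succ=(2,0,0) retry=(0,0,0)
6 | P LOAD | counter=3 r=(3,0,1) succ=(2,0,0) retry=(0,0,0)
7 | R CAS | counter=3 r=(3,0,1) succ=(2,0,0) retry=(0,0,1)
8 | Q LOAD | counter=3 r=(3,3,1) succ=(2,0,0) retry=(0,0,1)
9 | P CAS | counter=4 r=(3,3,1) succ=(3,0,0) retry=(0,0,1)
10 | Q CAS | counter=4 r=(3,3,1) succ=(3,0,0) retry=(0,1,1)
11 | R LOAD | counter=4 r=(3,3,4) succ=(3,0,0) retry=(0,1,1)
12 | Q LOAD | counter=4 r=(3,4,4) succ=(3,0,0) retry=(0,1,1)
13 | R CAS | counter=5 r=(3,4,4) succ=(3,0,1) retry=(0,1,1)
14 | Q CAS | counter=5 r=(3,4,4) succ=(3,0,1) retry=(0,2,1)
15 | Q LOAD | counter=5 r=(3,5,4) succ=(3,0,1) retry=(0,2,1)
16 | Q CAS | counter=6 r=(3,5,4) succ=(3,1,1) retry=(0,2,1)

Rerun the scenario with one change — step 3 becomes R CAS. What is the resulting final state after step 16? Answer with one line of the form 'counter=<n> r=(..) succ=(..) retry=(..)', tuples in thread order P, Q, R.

(re-executing from step 3 with the substitution; state before step 3: counter=1 r=(1,0,1) succ=(0,0,0) retry=(0,0,0))
3 | R CAS | counter=2 r=(1,0,1) succ=(0,0,1) retry=(0,0,0)
4 | P LOAD | counter=2 r=(2,0,1) succ=(0,0,1) retry=(0,0,0)
5 | P CAS | counter=3 r=(2,0,1) succ=(1,0,1) retry=(0,0,0)
6 | P LOAD | counter=3 r=(3,0,1) succ=(1,0,1) retry=(0,0,0)
7 | R CAS | counter=3 r=(3,0,1) succ=(1,0,1) retry=(0,0,1)
8 | Q LOAD | counter=3 r=(3,3,1) succ=(1,0,1) retry=(0,0,1)
9 | P CAS | counter=4 r=(3,3,1) succ=(2,0,1) retry=(0,0,1)
10 | Q CAS | counter=4 r=(3,3,1) succ=(2,0,1) retry=(0,1,1)
11 | R LOAD | counter=4 r=(3,3,4) succ=(2,0,1) retry=(0,1,1)
12 | Q LOAD | counter=4 r=(3,4,4) succ=(2,0,1) retry=(0,1,1)
13 | R CAS | counter=5 r=(3,4,4) succ=(2,0,2) retry=(0,1,1)
14 | Q CAS | counter=5 r=(3,4,4) succ=(2,0,2) retry=(0,2,1)
15 | Q LOAD | counter=5 r=(3,5,4) succ=(2,0,2) retry=(0,2,1)
16 | Q CAS | counter=6 r=(3,5,4) succ=(2,1,2) retry=(0,2,1)

counter=6 r=(3,5,4) succ=(2,1,2) retry=(0,2,1)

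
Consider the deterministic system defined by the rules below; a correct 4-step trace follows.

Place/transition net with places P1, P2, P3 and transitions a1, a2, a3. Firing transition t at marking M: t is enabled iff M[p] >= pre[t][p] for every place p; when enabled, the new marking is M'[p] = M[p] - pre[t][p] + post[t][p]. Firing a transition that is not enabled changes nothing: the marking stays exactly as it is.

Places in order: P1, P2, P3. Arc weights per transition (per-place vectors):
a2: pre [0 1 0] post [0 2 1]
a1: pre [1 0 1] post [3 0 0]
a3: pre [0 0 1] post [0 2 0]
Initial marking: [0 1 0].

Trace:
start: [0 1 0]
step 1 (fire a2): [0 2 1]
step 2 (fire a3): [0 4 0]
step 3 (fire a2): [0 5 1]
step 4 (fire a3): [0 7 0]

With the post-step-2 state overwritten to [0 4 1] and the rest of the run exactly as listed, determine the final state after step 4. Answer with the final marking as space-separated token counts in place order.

state after step 2 := [0 4 1]
step 3 (fire a2): [0 5 2]
step 4 (fire a3): [0 7 1]

0 7 1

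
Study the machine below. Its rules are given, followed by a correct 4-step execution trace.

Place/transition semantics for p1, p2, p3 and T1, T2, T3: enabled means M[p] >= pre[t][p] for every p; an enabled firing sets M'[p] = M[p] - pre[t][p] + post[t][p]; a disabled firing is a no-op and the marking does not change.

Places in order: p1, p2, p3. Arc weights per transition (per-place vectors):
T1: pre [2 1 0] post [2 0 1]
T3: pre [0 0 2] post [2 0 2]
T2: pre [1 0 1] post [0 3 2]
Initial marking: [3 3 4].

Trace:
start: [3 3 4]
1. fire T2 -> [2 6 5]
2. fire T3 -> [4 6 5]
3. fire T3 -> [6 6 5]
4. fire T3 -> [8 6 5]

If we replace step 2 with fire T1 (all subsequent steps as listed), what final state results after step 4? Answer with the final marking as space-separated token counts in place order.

(re-executing from step 2 with the substitution; state before step 2: [2 6 5])
2. fire T1 -> [2 5 6]
3. fire T3 -> [4 5 6]
4. fire T3 -> [6 5 6]

6 5 6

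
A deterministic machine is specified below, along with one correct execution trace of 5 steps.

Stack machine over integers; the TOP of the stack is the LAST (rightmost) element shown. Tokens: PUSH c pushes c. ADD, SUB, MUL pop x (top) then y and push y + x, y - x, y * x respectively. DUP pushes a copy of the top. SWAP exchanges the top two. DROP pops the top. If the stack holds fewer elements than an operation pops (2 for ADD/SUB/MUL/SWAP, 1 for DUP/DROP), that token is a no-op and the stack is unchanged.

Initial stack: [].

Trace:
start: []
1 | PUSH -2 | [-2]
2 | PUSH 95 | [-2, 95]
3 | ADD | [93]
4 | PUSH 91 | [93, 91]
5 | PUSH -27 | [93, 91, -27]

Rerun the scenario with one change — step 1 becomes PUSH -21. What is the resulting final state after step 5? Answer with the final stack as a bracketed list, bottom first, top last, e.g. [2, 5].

[74, 91, -27]

(re-executing from step 1 with the substitution; state before step 1: [])
1 | PUSH -21 | [-21]
2 | PUSH 95 | [-21, 95]
3 | ADD | [74]
4 | PUSH 91 | [74, 91]
5 | PUSH -27 | [74, 91, -27]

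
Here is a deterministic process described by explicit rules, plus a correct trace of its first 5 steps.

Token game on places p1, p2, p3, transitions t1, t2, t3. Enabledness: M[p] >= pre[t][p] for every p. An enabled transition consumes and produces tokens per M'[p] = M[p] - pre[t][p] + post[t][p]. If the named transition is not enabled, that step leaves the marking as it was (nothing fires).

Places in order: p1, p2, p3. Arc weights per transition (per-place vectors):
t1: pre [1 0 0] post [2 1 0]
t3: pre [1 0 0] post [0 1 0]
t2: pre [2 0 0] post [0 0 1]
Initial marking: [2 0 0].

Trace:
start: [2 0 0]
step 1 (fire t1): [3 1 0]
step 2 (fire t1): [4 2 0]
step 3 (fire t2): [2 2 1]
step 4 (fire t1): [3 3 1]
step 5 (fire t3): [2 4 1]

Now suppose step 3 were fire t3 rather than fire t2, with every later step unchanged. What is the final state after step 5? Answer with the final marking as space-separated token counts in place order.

(re-executing from step 3 with the substitution; state before step 3: [4 2 0])
step 3 (fire t3): [3 3 0]
step 4 (fire t1): [4 4 0]
step 5 (fire t3): [3 5 0]

3 5 0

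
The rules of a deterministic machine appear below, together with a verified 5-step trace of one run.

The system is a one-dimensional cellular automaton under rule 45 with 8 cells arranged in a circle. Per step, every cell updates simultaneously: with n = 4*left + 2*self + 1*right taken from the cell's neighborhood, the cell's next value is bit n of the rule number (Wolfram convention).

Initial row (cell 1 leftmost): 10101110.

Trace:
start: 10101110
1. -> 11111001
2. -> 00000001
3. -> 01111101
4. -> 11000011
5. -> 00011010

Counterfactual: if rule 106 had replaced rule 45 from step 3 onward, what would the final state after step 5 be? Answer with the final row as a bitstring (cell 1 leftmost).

(re-executing steps 3..5 under rule 106; state before step 3: 00000001)
3. -> 00000010
4. -> 00000100
5. -> 00001000

00001000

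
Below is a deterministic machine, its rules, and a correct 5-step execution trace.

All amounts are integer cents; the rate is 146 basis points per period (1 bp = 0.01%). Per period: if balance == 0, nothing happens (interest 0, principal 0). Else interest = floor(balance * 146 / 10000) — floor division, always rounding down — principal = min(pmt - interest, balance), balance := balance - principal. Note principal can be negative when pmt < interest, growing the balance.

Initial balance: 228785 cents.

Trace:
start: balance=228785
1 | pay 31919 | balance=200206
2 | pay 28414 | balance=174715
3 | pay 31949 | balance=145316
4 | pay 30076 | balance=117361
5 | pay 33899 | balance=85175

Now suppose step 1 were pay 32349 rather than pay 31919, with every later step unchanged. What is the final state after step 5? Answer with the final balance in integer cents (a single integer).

(re-executing from step 1 with the substitution; state before step 1: balance=228785)
1 | pay 32349 | balance=199776
2 | pay 28414 | balance=174278
3 | pay 31949 | balance=144873
4 | pay 30076 | balance=116912
5 | pay 33899 | balance=84719

84719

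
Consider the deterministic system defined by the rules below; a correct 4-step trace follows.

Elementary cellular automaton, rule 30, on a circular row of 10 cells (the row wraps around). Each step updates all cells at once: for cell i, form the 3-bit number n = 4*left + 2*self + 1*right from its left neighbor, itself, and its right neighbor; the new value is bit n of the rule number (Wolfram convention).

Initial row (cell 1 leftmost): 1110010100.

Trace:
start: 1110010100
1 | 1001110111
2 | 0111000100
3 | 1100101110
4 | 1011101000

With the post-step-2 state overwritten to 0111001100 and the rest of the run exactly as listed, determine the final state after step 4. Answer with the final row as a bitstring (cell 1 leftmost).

1011100010

state after step 2 := 0111001100
3 | 1100111010
4 | 1011100010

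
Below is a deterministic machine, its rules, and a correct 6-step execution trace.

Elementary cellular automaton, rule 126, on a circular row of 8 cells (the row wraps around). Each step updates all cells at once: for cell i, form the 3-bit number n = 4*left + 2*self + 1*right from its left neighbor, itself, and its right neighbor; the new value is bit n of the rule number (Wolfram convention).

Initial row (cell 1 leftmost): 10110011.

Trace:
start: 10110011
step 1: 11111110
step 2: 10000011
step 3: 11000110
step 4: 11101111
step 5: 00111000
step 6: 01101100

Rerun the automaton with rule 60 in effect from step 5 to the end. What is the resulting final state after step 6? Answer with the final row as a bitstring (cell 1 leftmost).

(re-executing steps 5..6 under rule 60; state before step 5: 11101111)
step 5: 00011000
step 6: 00010100

00010100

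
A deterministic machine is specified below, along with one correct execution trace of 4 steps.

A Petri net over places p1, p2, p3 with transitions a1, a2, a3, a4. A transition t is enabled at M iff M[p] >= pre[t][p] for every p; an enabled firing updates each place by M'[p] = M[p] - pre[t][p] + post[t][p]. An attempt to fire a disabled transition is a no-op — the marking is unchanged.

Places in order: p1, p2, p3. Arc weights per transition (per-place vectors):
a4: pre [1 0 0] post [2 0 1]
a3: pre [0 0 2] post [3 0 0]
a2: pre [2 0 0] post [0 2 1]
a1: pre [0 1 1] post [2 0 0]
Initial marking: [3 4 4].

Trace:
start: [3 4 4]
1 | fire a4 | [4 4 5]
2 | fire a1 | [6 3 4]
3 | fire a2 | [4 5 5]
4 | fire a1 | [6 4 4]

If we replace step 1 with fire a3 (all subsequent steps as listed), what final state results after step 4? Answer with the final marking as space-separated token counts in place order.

8 4 1

(re-executing from step 1 with the substitution; state before step 1: [3 4 4])
1 | fire a3 | [6 4 2]
2 | fire a1 | [8 3 1]
3 | fire a2 | [6 5 2]
4 | fire a1 | [8 4 1]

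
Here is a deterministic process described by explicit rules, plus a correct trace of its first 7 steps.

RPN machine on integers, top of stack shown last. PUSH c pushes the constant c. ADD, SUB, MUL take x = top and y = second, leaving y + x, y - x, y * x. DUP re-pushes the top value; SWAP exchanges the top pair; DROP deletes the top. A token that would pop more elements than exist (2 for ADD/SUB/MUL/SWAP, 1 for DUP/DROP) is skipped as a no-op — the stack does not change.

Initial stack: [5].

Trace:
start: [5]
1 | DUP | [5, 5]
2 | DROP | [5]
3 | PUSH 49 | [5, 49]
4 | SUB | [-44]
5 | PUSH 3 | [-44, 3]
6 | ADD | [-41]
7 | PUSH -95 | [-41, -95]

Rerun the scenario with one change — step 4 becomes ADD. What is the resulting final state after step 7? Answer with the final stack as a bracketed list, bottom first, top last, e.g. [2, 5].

[57, -95]

(re-executing from step 4 with the substitution; state before step 4: [5, 49])
4 | ADD | [54]
5 | PUSH 3 | [54, 3]
6 | ADD | [57]
7 | PUSH -95 | [57, -95]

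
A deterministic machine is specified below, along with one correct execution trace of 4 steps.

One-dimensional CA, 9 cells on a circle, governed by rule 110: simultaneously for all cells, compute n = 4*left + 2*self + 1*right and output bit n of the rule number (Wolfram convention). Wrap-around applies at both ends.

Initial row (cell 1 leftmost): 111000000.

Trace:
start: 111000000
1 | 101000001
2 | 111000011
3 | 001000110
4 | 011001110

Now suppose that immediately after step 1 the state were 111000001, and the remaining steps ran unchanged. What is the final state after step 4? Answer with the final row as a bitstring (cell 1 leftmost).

state after step 1 := 111000001
2 | 001000011
3 | 011000111
4 | 111001101

111001101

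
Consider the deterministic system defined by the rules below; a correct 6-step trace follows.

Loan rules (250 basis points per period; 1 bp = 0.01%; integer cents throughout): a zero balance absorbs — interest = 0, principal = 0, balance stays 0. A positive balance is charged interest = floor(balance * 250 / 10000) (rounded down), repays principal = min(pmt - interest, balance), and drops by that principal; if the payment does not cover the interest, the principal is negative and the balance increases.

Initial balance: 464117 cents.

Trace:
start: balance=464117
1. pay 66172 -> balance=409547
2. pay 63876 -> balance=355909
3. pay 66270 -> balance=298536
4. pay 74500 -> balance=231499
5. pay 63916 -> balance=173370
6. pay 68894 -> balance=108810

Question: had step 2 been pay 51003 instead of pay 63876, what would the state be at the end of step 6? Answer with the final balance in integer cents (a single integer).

123019

(re-executing from step 2 with the substitution; state before step 2: balance=409547)
2. pay 51003 -> balance=368782
3. pay 66270 -> balance=311731
4. pay 74500 -> balance=245024
5. pay 63916 -> balance=187233
6. pay 68894 -> balance=123019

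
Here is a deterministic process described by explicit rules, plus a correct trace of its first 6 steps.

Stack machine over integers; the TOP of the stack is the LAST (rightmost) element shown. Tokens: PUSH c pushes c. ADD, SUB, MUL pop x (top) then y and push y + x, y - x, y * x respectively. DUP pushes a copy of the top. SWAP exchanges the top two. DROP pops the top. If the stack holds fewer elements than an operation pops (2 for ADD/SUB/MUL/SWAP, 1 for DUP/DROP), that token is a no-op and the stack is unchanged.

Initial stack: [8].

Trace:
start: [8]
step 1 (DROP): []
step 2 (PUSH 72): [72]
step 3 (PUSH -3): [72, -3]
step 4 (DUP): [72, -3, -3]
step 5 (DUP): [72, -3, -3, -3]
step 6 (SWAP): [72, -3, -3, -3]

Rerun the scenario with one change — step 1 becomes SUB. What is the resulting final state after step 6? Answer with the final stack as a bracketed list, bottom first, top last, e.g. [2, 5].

[8, 72, -3, -3, -3]

(re-executing from step 1 with the substitution; state before step 1: [8])
step 1 (SUB): [8]
step 2 (PUSH 72): [8, 72]
step 3 (PUSH -3): [8, 72, -3]
step 4 (DUP): [8, 72, -3, -3]
step 5 (DUP): [8, 72, -3, -3, -3]
step 6 (SWAP): [8, 72, -3, -3, -3]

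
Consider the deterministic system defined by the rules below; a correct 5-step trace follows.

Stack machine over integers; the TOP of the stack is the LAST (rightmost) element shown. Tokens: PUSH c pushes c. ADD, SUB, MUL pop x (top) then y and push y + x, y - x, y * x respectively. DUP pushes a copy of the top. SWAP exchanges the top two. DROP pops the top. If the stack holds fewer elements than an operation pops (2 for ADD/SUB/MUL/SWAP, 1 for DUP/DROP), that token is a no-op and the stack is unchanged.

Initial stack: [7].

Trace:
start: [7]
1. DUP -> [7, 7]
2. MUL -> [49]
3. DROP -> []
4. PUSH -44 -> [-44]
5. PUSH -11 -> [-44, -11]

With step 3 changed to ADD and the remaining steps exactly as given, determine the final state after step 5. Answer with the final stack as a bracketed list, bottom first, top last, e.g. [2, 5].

(re-executing from step 3 with the substitution; state before step 3: [49])
3. ADD -> [49]
4. PUSH -44 -> [49, -44]
5. PUSH -11 -> [49, -44, -11]

[49, -44, -11]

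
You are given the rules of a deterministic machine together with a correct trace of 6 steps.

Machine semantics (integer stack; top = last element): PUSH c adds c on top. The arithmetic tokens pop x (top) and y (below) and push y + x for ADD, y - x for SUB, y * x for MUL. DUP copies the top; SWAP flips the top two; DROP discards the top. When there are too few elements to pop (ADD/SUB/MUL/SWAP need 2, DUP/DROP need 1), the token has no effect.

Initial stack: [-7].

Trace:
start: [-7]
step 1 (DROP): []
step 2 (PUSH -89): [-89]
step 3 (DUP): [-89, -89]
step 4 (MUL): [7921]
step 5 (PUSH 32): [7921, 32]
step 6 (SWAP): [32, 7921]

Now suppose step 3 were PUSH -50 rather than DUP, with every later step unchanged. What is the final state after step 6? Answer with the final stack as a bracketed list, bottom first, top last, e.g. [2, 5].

[32, 4450]

(re-executing from step 3 with the substitution; state before step 3: [-89])
step 3 (PUSH -50): [-89, -50]
step 4 (MUL): [4450]
step 5 (PUSH 32): [4450, 32]
step 6 (SWAP): [32, 4450]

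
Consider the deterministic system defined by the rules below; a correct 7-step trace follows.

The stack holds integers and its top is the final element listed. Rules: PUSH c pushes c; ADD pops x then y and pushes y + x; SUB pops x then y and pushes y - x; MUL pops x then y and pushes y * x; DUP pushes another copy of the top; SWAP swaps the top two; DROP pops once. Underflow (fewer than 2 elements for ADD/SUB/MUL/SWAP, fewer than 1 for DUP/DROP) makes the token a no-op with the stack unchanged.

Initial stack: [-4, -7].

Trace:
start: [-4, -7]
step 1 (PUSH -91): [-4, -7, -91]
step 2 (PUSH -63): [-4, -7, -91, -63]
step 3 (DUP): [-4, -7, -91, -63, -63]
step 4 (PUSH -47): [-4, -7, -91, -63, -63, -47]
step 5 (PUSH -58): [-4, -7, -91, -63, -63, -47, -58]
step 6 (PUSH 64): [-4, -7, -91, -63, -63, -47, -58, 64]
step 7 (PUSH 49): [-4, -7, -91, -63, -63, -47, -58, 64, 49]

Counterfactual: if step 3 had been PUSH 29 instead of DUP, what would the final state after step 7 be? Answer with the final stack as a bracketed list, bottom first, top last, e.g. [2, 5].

(re-executing from step 3 with the substitution; state before step 3: [-4, -7, -91, -63])
step 3 (PUSH 29): [-4, -7, -91, -63, 29]
step 4 (PUSH -47): [-4, -7, -91, -63, 29, -47]
step 5 (PUSH -58): [-4, -7, -91, -63, 29, -47, -58]
step 6 (PUSH 64): [-4, -7, -91, -63, 29, -47, -58, 64]
step 7 (PUSH 49): [-4, -7, -91, -63, 29, -47, -58, 64, 49]

[-4, -7, -91, -63, 29, -47, -58, 64, 49]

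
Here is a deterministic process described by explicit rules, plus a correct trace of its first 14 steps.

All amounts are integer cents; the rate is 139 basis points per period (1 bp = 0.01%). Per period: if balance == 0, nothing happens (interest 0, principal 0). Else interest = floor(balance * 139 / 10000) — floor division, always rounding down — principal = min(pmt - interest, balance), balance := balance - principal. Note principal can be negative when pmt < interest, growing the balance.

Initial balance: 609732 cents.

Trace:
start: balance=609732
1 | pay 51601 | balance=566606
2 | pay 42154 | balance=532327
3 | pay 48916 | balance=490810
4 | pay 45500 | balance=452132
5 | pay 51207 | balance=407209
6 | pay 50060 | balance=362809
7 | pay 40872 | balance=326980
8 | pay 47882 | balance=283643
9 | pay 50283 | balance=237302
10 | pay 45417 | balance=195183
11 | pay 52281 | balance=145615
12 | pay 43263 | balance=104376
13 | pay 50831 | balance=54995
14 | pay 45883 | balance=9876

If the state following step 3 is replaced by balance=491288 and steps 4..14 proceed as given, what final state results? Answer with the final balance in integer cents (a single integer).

state after step 3 := balance=491288
4 | pay 45500 | balance=452616
5 | pay 51207 | balance=407700
6 | pay 50060 | balance=363307
7 | pay 40872 | balance=327484
8 | pay 47882 | balance=284154
9 | pay 50283 | balance=237820
10 | pay 45417 | balance=195708
11 | pay 52281 | balance=146147
12 | pay 43263 | balance=104915
13 | pay 50831 | balance=55542
14 | pay 45883 | balance=10431

10431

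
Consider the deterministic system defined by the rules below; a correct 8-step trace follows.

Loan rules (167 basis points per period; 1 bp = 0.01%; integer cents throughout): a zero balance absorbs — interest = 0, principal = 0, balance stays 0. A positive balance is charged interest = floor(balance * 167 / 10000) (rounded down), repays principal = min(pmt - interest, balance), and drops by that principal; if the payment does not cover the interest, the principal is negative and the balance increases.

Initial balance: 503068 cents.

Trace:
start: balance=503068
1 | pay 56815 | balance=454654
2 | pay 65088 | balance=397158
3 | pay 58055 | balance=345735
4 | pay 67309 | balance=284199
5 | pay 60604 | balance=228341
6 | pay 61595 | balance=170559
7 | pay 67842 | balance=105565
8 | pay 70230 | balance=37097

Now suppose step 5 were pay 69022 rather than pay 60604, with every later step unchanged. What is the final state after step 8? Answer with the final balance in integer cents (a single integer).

(re-executing from step 5 with the substitution; state before step 5: balance=284199)
5 | pay 69022 | balance=219923
6 | pay 61595 | balance=162000
7 | pay 67842 | balance=96863
8 | pay 70230 | balance=28250

28250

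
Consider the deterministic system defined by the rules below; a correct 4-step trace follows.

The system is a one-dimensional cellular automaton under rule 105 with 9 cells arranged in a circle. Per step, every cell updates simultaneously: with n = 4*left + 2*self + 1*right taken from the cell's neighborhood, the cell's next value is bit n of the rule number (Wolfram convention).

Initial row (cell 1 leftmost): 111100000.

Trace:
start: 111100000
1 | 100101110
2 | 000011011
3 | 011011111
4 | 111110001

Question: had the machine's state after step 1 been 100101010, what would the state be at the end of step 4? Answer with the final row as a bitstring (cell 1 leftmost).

state after step 1 := 100101010
2 | 000010101
3 | 011001010
4 | 011000100

011000100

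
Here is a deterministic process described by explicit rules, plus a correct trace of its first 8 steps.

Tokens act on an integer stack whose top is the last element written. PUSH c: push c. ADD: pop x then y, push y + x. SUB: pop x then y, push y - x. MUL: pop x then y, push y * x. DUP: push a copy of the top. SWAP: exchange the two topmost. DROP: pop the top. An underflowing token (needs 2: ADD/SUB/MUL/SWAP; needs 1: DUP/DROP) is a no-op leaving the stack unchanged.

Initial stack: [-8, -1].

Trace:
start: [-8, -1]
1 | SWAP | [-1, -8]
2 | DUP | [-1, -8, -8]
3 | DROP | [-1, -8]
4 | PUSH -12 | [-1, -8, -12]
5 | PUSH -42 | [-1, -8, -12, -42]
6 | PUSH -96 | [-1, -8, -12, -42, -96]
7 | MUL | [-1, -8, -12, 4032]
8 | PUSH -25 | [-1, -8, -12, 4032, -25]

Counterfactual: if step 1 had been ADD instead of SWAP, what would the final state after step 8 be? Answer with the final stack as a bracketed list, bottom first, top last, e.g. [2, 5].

[-9, -12, 4032, -25]

(re-executing from step 1 with the substitution; state before step 1: [-8, -1])
1 | ADD | [-9]
2 | DUP | [-9, -9]
3 | DROP | [-9]
4 | PUSH -12 | [-9, -12]
5 | PUSH -42 | [-9, -12, -42]
6 | PUSH -96 | [-9, -12, -42, -96]
7 | MUL | [-9, -12, 4032]
8 | PUSH -25 | [-9, -12, 4032, -25]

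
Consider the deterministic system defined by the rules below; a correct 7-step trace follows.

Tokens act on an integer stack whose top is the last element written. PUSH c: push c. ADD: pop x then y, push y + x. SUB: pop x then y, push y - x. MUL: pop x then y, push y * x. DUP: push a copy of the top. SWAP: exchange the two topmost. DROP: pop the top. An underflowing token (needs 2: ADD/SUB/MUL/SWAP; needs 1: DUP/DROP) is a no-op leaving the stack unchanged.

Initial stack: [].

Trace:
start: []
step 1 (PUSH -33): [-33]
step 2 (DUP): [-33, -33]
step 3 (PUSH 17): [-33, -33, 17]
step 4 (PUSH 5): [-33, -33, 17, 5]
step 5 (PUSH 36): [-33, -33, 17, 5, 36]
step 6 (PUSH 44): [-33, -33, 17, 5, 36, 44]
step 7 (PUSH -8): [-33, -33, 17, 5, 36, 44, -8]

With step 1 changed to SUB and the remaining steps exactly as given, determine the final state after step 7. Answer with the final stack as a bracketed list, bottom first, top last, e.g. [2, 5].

[17, 5, 36, 44, -8]

(re-executing from step 1 with the substitution; state before step 1: [])
step 1 (SUB): []
step 2 (DUP): []
step 3 (PUSH 17): [17]
step 4 (PUSH 5): [17, 5]
step 5 (PUSH 36): [17, 5, 36]
step 6 (PUSH 44): [17, 5, 36, 44]
step 7 (PUSH -8): [17, 5, 36, 44, -8]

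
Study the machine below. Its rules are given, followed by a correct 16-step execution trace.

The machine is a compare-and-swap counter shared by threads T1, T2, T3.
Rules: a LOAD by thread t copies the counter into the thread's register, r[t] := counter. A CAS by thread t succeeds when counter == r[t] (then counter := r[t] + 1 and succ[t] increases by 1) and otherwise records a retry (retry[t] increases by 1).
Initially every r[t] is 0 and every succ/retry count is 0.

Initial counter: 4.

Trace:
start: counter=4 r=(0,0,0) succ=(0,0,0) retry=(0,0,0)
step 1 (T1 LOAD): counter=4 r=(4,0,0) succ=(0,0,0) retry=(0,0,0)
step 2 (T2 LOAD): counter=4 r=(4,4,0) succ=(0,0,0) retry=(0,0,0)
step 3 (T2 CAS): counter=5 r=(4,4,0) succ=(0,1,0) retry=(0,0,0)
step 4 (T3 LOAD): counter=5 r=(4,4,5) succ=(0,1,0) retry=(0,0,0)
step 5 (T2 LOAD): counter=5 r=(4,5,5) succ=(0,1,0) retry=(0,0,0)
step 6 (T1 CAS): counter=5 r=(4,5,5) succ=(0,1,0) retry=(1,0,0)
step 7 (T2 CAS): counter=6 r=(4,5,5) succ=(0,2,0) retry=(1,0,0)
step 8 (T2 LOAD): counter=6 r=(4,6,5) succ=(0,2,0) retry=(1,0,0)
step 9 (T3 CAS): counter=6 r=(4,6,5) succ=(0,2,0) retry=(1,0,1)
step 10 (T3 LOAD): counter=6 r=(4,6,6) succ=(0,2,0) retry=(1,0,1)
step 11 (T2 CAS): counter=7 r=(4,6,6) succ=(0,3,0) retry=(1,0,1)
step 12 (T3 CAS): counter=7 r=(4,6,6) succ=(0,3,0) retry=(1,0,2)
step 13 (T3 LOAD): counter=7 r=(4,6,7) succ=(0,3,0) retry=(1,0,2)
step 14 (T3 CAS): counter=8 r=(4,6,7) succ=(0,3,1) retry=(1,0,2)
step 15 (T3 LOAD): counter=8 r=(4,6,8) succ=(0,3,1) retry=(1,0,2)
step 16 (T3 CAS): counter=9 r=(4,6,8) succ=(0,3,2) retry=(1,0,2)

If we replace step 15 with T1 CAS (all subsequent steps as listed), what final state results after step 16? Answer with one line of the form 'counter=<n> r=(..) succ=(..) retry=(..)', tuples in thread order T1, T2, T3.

counter=8 r=(4,6,7) succ=(0,3,1) retry=(2,0,3)

(re-executing from step 15 with the substitution; state before step 15: counter=8 r=(4,6,7) succ=(0,3,1) retry=(1,0,2))
step 15 (T1 CAS): counter=8 r=(4,6,7) succ=(0,3,1) retry=(2,0,2)
step 16 (T3 CAS): counter=8 r=(4,6,7) succ=(0,3,1) retry=(2,0,3)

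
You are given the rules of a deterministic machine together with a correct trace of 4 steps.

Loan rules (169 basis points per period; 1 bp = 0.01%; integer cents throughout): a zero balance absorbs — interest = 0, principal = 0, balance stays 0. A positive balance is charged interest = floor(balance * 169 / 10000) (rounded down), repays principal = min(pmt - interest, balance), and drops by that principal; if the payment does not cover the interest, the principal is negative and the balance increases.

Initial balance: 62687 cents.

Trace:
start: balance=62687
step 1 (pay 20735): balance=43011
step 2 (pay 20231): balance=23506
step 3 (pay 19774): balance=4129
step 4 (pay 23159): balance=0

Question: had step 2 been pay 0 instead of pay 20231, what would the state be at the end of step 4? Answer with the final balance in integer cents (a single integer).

(re-executing from step 2 with the substitution; state before step 2: balance=43011)
step 2 (pay 0): balance=43737
step 3 (pay 19774): balance=24702
step 4 (pay 23159): balance=1960

1960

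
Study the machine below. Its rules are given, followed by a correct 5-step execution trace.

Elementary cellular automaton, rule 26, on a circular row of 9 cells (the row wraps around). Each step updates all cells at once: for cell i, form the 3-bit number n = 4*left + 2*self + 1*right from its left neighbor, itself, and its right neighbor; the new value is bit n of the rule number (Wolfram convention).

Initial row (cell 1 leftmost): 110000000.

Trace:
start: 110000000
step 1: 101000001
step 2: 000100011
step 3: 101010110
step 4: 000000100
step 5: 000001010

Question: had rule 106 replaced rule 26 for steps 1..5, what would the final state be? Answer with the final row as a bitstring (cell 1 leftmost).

000011101

(re-executing steps 1..5 under rule 106; state before step 1: 110000000)
step 1: 110000001
step 2: 010000011
step 3: 100000111
step 4: 100001100
step 5: 000011101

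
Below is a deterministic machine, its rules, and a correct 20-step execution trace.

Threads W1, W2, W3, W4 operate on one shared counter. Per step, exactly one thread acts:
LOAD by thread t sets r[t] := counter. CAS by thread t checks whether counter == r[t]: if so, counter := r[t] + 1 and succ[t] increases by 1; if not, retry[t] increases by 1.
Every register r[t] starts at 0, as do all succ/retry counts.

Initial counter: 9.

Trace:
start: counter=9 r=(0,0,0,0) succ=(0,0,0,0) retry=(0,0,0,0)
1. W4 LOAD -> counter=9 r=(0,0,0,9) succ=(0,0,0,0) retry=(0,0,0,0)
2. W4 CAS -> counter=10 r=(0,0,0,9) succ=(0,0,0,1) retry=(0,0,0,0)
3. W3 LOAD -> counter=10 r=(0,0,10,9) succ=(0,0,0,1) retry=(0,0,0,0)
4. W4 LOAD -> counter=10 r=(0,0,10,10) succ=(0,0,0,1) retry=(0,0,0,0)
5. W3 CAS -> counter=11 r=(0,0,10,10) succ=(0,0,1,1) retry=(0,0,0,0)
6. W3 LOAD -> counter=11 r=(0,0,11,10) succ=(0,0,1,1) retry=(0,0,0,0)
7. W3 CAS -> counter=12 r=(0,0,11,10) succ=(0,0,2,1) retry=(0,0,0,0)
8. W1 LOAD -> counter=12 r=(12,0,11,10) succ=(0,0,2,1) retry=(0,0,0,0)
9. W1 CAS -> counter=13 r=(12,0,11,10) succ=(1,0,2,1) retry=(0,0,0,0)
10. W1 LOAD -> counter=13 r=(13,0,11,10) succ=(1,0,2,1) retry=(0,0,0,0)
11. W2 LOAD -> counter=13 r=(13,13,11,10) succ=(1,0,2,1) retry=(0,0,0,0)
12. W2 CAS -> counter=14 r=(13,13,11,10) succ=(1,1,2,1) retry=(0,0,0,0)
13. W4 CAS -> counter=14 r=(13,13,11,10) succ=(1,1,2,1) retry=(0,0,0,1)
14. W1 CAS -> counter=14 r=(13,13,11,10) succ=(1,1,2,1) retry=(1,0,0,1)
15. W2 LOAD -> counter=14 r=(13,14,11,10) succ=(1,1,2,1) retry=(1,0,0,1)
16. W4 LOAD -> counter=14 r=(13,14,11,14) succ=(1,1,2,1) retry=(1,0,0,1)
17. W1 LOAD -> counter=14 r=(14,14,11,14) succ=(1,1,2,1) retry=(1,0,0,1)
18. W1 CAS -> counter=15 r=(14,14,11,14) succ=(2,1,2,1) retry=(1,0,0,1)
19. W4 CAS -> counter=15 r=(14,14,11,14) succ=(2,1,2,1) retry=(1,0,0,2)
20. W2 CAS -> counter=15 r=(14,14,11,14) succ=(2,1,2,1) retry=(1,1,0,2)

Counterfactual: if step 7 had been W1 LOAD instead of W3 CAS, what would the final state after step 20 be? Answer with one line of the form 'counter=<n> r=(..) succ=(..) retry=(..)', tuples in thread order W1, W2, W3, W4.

(re-executing from step 7 with the substitution; state before step 7: counter=11 r=(0,0,11,10) succ=(0,0,1,1) retry=(0,0,0,0))
7. W1 LOAD -> counter=11 r=(11,0,11,10) succ=(0,0,1,1) retry=(0,0,0,0)
8. W1 LOAD -> counter=11 r=(11,0,11,10) succ=(0,0,1,1) retry=(0,0,0,0)
9. W1 CAS -> counter=12 r=(11,0,11,10) succ=(1,0,1,1) retry=(0,0,0,0)
10. W1 LOAD -> counter=12 r=(12,0,11,10) succ=(1,0,1,1) retry=(0,0,0,0)
11. W2 LOAD -> counter=12 r=(12,12,11,10) succ=(1,0,1,1) retry=(0,0,0,0)
12. W2 CAS -> counter=13 r=(12,12,11,10) succ=(1,1,1,1) retry=(0,0,0,0)
13. W4 CAS -> counter=13 r=(12,12,11,10) succ=(1,1,1,1) retry=(0,0,0,1)
14. W1 CAS -> counter=13 r=(12,12,11,10) succ=(1,1,1,1) retry=(1,0,0,1)
15. W2 LOAD -> counter=13 r=(12,13,11,10) succ=(1,1,1,1) retry=(1,0,0,1)
16. W4 LOAD -> counter=13 r=(12,13,11,13) succ=(1,1,1,1) retry=(1,0,0,1)
17. W1 LOAD -> counter=13 r=(13,13,11,13) succ=(1,1,1,1) retry=(1,0,0,1)
18. W1 CAS -> counter=14 r=(13,13,11,13) succ=(2,1,1,1) retry=(1,0,0,1)
19. W4 CAS -> counter=14 r=(13,13,11,13) succ=(2,1,1,1) retry=(1,0,0,2)
20. W2 CAS -> counter=14 r=(13,13,11,13) succ=(2,1,1,1) retry=(1,1,0,2)

counter=14 r=(13,13,11,13) succ=(2,1,1,1) retry=(1,1,0,2)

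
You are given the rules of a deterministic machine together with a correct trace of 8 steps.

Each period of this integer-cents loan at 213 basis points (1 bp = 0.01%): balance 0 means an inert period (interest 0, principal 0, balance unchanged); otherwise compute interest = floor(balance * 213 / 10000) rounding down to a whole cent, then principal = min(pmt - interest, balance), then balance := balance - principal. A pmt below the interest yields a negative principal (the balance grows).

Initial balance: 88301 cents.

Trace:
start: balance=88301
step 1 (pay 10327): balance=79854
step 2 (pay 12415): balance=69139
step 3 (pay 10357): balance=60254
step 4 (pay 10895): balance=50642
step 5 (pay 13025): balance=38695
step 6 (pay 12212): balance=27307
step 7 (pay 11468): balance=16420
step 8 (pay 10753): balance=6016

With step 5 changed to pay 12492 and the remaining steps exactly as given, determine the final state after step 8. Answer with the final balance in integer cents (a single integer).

(re-executing from step 5 with the substitution; state before step 5: balance=50642)
step 5 (pay 12492): balance=39228
step 6 (pay 12212): balance=27851
step 7 (pay 11468): balance=16976
step 8 (pay 10753): balance=6584

6584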